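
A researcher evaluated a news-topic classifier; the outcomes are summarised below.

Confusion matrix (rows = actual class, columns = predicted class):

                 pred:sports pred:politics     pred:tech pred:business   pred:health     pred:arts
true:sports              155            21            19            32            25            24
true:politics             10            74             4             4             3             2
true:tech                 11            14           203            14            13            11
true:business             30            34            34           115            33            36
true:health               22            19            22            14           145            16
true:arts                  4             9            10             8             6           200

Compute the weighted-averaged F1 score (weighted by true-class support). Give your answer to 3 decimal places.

Per-class F1 score (2·TP/(2·TP+FP+FN)):
  sports: TP=155, FP=10+11+30+22+4=77, FN=21+19+32+25+24=121 → 310/508 = 0.6102
  politics: TP=74, FP=21+14+34+19+9=97, FN=10+4+4+3+2=23 → 148/268 = 0.5522
  tech: TP=203, FP=19+4+34+22+10=89, FN=11+14+14+13+11=63 → 406/558 = 0.7276
  business: TP=115, FP=32+4+14+14+8=72, FN=30+34+34+33+36=167 → 230/469 = 0.4904
  health: TP=145, FP=25+3+13+33+6=80, FN=22+19+22+14+16=93 → 290/463 = 0.6263
  arts: TP=200, FP=24+2+11+36+16=89, FN=4+9+10+8+6=37 → 400/526 = 0.7605
Weighted-F1 score = Σ (supportᵢ/N)·F1 scoreᵢ with N=1396: (276/1396)·0.6102 + (97/1396)·0.5522 + (266/1396)·0.7276 + (282/1396)·0.4904 + (238/1396)·0.6263 + (237/1396)·0.7605 = 0.633

0.633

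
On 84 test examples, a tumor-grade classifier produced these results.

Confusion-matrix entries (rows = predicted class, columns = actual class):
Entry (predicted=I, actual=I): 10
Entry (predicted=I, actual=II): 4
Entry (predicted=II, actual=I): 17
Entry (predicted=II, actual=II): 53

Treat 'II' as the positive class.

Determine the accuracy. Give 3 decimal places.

Accuracy = (TP+TN)/N = (53+10)/84 = 0.750

0.750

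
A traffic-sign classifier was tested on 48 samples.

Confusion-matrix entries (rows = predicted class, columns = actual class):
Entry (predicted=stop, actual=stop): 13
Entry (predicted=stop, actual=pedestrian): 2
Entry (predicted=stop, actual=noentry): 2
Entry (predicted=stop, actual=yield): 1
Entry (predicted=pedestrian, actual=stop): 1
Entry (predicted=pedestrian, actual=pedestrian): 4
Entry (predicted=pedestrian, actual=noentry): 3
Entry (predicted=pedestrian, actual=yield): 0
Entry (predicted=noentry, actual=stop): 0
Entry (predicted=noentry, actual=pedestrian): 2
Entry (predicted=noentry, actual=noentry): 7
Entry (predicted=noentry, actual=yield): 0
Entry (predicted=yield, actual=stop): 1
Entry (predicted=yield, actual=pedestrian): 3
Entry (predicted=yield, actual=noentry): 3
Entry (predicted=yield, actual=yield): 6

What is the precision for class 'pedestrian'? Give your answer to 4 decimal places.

0.5000

precision = TP/(TP+FP).
pedestrian: TP=4, FP=1+3+0=4 → 4/8 = 0.50000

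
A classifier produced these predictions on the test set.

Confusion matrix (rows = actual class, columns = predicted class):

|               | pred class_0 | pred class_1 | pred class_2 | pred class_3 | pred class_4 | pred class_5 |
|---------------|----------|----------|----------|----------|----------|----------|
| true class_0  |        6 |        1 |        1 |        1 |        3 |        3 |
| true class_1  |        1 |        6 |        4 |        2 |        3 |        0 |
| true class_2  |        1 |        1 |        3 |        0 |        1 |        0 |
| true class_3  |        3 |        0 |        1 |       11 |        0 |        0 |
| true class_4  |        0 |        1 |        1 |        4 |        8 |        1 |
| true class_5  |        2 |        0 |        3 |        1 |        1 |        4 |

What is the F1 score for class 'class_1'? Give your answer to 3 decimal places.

Treat 'class_1' as positive and all other classes as negative.
F1 score = 2·TP/(2·TP+FP+FN).
class_1: TP=6, FP=1+1+0+1+0=3, FN=1+4+2+3+0=10 → 12/25 = 0.4800

0.480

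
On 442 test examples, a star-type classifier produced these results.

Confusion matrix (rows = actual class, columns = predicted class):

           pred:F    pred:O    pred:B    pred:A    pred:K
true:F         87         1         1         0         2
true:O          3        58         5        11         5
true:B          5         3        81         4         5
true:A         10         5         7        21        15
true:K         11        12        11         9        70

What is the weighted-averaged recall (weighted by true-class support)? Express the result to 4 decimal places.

0.7172

Per-class recall (TP/(TP+FN)):
  F: TP=87, FN=1+1+0+2=4 → 87/91 = 0.95604
  O: TP=58, FN=3+5+11+5=24 → 58/82 = 0.70732
  B: TP=81, FN=5+3+4+5=17 → 81/98 = 0.82653
  A: TP=21, FN=10+5+7+15=37 → 21/58 = 0.36207
  K: TP=70, FN=11+12+11+9=43 → 70/113 = 0.61947
Weighted-recall = Σ (supportᵢ/N)·recallᵢ with N=442: (91/442)·0.95604 + (82/442)·0.70732 + (98/442)·0.82653 + (58/442)·0.36207 + (113/442)·0.61947 = 0.7172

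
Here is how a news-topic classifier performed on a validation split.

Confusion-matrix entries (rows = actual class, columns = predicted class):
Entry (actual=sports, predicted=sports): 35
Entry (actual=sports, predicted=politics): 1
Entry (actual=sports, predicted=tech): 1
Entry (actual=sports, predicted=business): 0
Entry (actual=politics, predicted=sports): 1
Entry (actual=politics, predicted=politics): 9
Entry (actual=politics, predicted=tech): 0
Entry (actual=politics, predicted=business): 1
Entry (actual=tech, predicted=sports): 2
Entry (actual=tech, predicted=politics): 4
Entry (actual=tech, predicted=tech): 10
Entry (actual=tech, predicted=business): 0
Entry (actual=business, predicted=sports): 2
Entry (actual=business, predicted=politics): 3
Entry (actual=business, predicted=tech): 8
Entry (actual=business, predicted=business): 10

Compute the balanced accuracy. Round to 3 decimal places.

Balanced accuracy = mean of per-class recall.
  sports: recall = 35/37 = 0.9459
  politics: recall = 9/11 = 0.8182
  tech: recall = 10/16 = 0.6250
  business: recall = 10/23 = 0.4348
Mean = (0.9459 + 0.8182 + 0.6250 + 0.4348) / 4 = 0.706

0.706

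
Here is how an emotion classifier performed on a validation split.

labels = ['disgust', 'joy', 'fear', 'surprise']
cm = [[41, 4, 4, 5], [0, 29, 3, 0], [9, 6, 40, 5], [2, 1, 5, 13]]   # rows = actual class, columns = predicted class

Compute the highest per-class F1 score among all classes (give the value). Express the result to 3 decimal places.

Per-class F1 score (2·TP/(2·TP+FP+FN)):
  disgust: TP=41, FP=0+9+2=11, FN=4+4+5=13 → 82/106 = 0.7736
  joy: TP=29, FP=4+6+1=11, FN=0+3+0=3 → 58/72 = 0.8056
  fear: TP=40, FP=4+3+5=12, FN=9+6+5=20 → 80/112 = 0.7143
  surprise: TP=13, FP=5+0+5=10, FN=2+1+5=8 → 26/44 = 0.5909
Highest is class 'joy' with F1 score = 0.806.

0.806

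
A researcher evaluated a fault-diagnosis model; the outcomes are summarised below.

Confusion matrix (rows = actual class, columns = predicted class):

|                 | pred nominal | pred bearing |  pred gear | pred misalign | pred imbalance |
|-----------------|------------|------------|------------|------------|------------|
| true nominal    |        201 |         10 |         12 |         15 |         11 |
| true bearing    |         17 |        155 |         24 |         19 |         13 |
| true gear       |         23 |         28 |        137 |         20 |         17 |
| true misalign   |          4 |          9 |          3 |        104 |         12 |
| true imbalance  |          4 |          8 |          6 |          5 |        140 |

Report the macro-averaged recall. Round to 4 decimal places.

0.7485

Per-class recall (TP/(TP+FN)):
  nominal: TP=201, FN=10+12+15+11=48 → 201/249 = 0.80723
  bearing: TP=155, FN=17+24+19+13=73 → 155/228 = 0.67982
  gear: TP=137, FN=23+28+20+17=88 → 137/225 = 0.60889
  misalign: TP=104, FN=4+9+3+12=28 → 104/132 = 0.78788
  imbalance: TP=140, FN=4+8+6+5=23 → 140/163 = 0.85890
Macro-recall = mean = (0.80723 + 0.67982 + 0.60889 + 0.78788 + 0.85890) / 5 = 0.7485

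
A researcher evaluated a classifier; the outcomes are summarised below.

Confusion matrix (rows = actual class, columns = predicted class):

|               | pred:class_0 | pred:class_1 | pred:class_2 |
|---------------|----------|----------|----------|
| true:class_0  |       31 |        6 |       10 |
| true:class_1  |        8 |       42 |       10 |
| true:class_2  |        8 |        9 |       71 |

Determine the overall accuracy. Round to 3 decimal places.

Accuracy = trace / total = (31+42+71=144) / 195 = 144/195 = 0.738

0.738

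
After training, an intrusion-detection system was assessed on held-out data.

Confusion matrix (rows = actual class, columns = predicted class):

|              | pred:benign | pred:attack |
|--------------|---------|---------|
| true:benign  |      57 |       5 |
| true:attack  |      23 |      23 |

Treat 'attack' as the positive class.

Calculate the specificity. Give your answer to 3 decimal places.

0.919

Specificity = TN/(TN+FP) = 57/(57+5) = 0.919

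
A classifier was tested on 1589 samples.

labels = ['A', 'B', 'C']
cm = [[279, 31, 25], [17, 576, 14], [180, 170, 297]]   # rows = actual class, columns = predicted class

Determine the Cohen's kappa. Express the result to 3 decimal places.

0.586

Observed agreement pₒ = trace/N = 1152/1589 = 0.7250
Expected agreement pₑ = Σ (rowᵢ·colᵢ)/N² = (335·476 + 607·777 + 647·336)/1589² = 0.3360
κ = (pₒ − pₑ)/(1 − pₑ) = (0.7250 − 0.3360)/(1 − 0.3360) = 0.586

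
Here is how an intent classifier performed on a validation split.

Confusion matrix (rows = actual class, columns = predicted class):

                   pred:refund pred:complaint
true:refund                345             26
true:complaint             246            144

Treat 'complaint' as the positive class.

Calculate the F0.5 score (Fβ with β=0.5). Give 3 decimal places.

Fβ = (1+β²)·TP / ((1+β²)·TP + β²·FN + FP), with β²=1/4
= 1.25·144 / (1.25·144 + 0.25·246 + 26) = 0.673

0.673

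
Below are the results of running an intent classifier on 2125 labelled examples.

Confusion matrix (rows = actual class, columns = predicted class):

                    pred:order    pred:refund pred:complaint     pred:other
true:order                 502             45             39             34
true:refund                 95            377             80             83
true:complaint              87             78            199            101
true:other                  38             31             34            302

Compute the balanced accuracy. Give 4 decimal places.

0.6443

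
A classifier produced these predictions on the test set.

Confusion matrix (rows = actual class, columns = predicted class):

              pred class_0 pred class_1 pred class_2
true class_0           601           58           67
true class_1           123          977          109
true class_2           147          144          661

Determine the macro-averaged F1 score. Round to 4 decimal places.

Per-class F1 score (2·TP/(2·TP+FP+FN)):
  class_0: TP=601, FP=123+147=270, FN=58+67=125 → 1202/1597 = 0.75266
  class_1: TP=977, FP=58+144=202, FN=123+109=232 → 1954/2388 = 0.81826
  class_2: TP=661, FP=67+109=176, FN=147+144=291 → 1322/1789 = 0.73896
Macro-F1 score = mean = (0.75266 + 0.81826 + 0.73896) / 3 = 0.7700

0.7700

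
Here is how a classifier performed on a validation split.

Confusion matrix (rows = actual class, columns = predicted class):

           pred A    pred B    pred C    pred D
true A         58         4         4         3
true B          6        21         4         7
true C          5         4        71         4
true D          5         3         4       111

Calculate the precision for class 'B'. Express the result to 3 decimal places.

0.656

Treat 'B' as positive and all other classes as negative.
precision = TP/(TP+FP).
B: TP=21, FP=4+4+3=11 → 21/32 = 0.6563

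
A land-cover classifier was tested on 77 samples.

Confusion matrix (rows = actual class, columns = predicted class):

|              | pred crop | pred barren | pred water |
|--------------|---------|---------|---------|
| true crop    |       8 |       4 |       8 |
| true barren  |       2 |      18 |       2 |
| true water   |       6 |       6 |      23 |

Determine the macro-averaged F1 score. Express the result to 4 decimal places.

0.6136

Per-class F1 score (2·TP/(2·TP+FP+FN)):
  crop: TP=8, FP=2+6=8, FN=4+8=12 → 16/36 = 0.44444
  barren: TP=18, FP=4+6=10, FN=2+2=4 → 36/50 = 0.72000
  water: TP=23, FP=8+2=10, FN=6+6=12 → 46/68 = 0.67647
Macro-F1 score = mean = (0.44444 + 0.72000 + 0.67647) / 3 = 0.6136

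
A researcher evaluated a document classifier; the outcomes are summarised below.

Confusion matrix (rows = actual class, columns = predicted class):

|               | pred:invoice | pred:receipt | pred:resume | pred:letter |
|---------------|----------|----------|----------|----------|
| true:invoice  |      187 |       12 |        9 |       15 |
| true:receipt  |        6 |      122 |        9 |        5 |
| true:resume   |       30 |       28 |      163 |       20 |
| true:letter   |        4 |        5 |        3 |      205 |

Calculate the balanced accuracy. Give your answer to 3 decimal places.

Balanced accuracy = mean of per-class recall.
  invoice: recall = 187/223 = 0.8386
  receipt: recall = 122/142 = 0.8592
  resume: recall = 163/241 = 0.6763
  letter: recall = 205/217 = 0.9447
Mean = (0.8386 + 0.8592 + 0.6763 + 0.9447) / 4 = 0.830

0.830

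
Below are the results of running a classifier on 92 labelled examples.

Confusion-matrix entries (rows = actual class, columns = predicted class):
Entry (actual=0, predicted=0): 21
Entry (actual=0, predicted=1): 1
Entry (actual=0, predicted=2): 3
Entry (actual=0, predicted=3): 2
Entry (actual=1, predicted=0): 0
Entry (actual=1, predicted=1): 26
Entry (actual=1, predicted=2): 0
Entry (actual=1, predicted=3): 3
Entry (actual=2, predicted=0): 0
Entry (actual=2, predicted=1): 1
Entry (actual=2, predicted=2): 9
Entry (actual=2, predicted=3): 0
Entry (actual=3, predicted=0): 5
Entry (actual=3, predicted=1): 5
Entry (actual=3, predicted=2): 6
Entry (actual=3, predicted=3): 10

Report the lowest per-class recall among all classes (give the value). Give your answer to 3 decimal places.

Per-class recall (TP/(TP+FN)):
  0: TP=21, FN=1+3+2=6 → 21/27 = 0.7778
  1: TP=26, FN=0+0+3=3 → 26/29 = 0.8966
  2: TP=9, FN=0+1+0=1 → 9/10 = 0.9000
  3: TP=10, FN=5+5+6=16 → 10/26 = 0.3846
Lowest is class '3' with recall = 0.385.

0.385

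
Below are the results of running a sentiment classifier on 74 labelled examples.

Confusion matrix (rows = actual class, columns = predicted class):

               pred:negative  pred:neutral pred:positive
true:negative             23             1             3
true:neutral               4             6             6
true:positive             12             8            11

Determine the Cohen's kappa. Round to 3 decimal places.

Observed agreement pₒ = trace/N = 40/74 = 0.5405
Expected agreement pₑ = Σ (rowᵢ·colᵢ)/N² = (27·39 + 16·15 + 31·20)/74² = 0.3493
κ = (pₒ − pₑ)/(1 − pₑ) = (0.5405 − 0.3493)/(1 − 0.3493) = 0.294

0.294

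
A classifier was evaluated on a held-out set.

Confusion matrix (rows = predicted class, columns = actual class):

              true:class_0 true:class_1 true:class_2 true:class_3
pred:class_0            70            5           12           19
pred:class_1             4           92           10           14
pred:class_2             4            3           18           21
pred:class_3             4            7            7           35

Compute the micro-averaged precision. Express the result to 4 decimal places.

Micro-averaging pools counts across classes: ΣTP=215, ΣFP=110, ΣFN=110.
Micro-precision = TP/(TP+FP) on pooled counts = 0.6615 (equals overall accuracy in single-label multiclass).

0.6615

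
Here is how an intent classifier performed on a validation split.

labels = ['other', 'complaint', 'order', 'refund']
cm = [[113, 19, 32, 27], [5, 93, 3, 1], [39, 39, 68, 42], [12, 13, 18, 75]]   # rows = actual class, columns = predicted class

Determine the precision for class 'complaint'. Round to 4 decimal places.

0.5671

Take TP from the diagonal, FP from the rest of the 'complaint' prediction marginal, FN from the rest of the 'complaint' actual marginal.
precision = TP/(TP+FP).
complaint: TP=93, FP=19+39+13=71 → 93/164 = 0.56707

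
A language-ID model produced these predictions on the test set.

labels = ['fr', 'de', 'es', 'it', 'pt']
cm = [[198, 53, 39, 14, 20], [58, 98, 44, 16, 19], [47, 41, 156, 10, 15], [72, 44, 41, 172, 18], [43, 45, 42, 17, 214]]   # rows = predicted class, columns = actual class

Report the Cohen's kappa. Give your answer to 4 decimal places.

Observed agreement pₒ = trace/N = 838/1536 = 0.54557
Expected agreement pₑ = Σ (rowᵢ·colᵢ)/N² = (418·324 + 281·235 + 322·269 + 229·347 + 286·361)/1536² = 0.19955
κ = (pₒ − pₑ)/(1 − pₑ) = (0.54557 − 0.19955)/(1 − 0.19955) = 0.4323

0.4323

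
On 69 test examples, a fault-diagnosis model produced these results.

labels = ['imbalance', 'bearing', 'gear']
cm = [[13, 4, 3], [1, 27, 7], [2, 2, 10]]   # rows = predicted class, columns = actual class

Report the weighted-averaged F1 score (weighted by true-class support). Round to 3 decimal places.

0.718

Per-class F1 score (2·TP/(2·TP+FP+FN)):
  imbalance: TP=13, FP=4+3=7, FN=1+2=3 → 26/36 = 0.7222
  bearing: TP=27, FP=1+7=8, FN=4+2=6 → 54/68 = 0.7941
  gear: TP=10, FP=2+2=4, FN=3+7=10 → 20/34 = 0.5882
Weighted-F1 score = Σ (supportᵢ/N)·F1 scoreᵢ with N=69: (16/69)·0.7222 + (33/69)·0.7941 + (20/69)·0.5882 = 0.718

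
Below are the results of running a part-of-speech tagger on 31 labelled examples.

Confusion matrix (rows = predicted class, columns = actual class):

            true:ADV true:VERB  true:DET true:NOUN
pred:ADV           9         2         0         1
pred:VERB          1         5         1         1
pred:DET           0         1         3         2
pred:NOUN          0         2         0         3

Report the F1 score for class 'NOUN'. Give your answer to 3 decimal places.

One-vs-rest for 'NOUN': TP = diagonal; FP = other classes predicted 'NOUN'; FN = 'NOUN' predicted as other.
F1 score = 2·TP/(2·TP+FP+FN).
NOUN: TP=3, FP=0+2+0=2, FN=1+1+2=4 → 6/12 = 0.5000

0.500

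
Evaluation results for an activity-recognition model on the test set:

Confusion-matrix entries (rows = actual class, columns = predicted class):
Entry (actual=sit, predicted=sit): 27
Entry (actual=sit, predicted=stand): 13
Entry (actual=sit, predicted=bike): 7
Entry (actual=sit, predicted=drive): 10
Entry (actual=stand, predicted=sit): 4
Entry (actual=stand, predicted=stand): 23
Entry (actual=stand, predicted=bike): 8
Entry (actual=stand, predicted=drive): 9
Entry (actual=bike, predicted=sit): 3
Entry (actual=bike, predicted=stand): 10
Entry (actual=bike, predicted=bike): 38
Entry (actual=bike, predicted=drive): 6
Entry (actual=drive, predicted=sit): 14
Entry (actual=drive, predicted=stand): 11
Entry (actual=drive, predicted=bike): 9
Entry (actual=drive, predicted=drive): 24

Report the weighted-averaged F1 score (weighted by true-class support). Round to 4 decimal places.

Per-class F1 score (2·TP/(2·TP+FP+FN)):
  sit: TP=27, FP=4+3+14=21, FN=13+7+10=30 → 54/105 = 0.51429
  stand: TP=23, FP=13+10+11=34, FN=4+8+9=21 → 46/101 = 0.45545
  bike: TP=38, FP=7+8+9=24, FN=3+10+6=19 → 76/119 = 0.63866
  drive: TP=24, FP=10+9+6=25, FN=14+11+9=34 → 48/107 = 0.44860
Weighted-F1 score = Σ (supportᵢ/N)·F1 scoreᵢ with N=216: (57/216)·0.51429 + (44/216)·0.45545 + (57/216)·0.63866 + (58/216)·0.44860 = 0.5175

0.5175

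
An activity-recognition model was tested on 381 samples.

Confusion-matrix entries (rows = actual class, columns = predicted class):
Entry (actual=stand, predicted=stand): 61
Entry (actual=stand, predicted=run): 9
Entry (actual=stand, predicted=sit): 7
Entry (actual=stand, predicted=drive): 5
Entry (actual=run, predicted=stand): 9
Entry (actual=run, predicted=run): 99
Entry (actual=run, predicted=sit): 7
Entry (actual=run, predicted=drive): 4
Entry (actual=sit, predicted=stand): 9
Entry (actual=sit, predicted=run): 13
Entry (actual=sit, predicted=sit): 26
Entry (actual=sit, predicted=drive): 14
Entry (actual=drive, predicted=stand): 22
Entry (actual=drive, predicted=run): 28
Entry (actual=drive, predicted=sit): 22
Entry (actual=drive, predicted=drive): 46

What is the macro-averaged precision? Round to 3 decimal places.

Per-class precision (TP/(TP+FP)):
  stand: TP=61, FP=9+9+22=40 → 61/101 = 0.6040
  run: TP=99, FP=9+13+28=50 → 99/149 = 0.6644
  sit: TP=26, FP=7+7+22=36 → 26/62 = 0.4194
  drive: TP=46, FP=5+4+14=23 → 46/69 = 0.6667
Macro-precision = mean = (0.6040 + 0.6644 + 0.4194 + 0.6667) / 4 = 0.589

0.589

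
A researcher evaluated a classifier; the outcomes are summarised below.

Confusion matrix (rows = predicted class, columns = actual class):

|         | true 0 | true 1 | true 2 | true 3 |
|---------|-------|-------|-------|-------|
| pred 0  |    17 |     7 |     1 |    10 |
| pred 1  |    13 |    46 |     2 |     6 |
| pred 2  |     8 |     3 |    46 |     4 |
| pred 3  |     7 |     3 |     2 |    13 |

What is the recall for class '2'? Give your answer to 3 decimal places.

Take TP from the diagonal, FP from the rest of the '2' prediction marginal, FN from the rest of the '2' actual marginal.
recall = TP/(TP+FN).
2: TP=46, FN=1+2+2=5 → 46/51 = 0.9020

0.902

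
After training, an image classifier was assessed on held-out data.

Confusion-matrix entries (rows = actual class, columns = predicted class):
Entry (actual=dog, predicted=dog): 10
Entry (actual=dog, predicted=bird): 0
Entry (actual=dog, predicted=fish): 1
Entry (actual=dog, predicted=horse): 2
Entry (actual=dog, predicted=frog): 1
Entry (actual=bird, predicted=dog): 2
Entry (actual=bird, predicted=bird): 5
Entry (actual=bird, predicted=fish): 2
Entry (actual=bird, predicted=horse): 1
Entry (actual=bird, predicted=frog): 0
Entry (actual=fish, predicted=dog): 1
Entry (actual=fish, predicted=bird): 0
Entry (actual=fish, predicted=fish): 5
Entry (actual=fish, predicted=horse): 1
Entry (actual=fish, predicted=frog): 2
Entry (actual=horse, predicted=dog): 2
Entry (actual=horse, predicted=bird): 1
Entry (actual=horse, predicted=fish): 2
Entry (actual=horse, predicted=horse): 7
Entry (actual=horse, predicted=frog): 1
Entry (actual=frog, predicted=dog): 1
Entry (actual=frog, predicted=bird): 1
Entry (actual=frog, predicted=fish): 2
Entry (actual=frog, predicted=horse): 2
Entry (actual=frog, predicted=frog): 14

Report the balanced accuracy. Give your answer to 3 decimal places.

Balanced accuracy = mean of per-class recall.
  dog: recall = 10/14 = 0.7143
  bird: recall = 5/10 = 0.5000
  fish: recall = 5/9 = 0.5556
  horse: recall = 7/13 = 0.5385
  frog: recall = 14/20 = 0.7000
Mean = (0.7143 + 0.5000 + 0.5556 + 0.5385 + 0.7000) / 5 = 0.602

0.602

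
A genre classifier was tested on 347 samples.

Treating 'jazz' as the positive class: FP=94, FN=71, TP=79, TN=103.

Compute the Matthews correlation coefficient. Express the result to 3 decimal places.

0.049

MCC = (TP·TN − FP·FN) / √((TP+FP)(TP+FN)(TN+FP)(TN+FN))
Numerator = 79·103 − 94·71 = 1463
Denominator = √(173·150·197·174) = √889514100 = 29824.7230
MCC = 1463 / 29824.7230 = 0.049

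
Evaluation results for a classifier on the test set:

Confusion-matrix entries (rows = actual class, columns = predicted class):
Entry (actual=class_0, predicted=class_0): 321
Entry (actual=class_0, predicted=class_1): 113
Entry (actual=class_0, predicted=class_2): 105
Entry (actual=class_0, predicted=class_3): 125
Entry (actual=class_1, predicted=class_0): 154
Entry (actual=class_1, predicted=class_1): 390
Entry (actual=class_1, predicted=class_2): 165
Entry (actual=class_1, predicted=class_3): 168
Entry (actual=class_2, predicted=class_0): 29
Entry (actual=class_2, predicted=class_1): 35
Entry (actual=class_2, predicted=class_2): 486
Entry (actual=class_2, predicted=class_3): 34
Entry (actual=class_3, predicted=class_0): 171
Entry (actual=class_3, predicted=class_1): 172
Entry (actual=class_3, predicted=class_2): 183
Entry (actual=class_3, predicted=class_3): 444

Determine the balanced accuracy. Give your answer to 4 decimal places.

0.5545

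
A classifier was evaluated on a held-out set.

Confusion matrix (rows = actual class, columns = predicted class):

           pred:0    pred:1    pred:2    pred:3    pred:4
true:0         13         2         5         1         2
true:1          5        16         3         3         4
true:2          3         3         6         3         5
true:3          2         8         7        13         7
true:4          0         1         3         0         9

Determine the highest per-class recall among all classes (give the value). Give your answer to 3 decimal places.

0.692

Per-class recall (TP/(TP+FN)):
  0: TP=13, FN=2+5+1+2=10 → 13/23 = 0.5652
  1: TP=16, FN=5+3+3+4=15 → 16/31 = 0.5161
  2: TP=6, FN=3+3+3+5=14 → 6/20 = 0.3000
  3: TP=13, FN=2+8+7+7=24 → 13/37 = 0.3514
  4: TP=9, FN=0+1+3+0=4 → 9/13 = 0.6923
Highest is class '4' with recall = 0.692.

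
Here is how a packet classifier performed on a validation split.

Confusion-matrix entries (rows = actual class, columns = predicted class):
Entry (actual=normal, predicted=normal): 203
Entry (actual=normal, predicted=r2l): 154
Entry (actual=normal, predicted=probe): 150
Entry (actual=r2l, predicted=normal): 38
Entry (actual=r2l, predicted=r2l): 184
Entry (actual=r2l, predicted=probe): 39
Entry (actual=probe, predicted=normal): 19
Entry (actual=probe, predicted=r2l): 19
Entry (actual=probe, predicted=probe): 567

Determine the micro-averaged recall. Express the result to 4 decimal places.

Micro-averaging pools counts across classes: ΣTP=954, ΣFP=419, ΣFN=419.
Micro-recall = TP/(TP+FN) on pooled counts = 0.6948 (equals overall accuracy in single-label multiclass).

0.6948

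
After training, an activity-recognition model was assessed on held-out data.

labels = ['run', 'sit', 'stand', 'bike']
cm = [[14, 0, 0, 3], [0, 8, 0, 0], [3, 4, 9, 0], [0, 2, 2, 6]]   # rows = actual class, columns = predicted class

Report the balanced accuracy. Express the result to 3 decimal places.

Balanced accuracy = mean of per-class recall.
  run: recall = 14/17 = 0.8235
  sit: recall = 8/8 = 1.0000
  stand: recall = 9/16 = 0.5625
  bike: recall = 6/10 = 0.6000
Mean = (0.8235 + 1.0000 + 0.5625 + 0.6000) / 4 = 0.747

0.747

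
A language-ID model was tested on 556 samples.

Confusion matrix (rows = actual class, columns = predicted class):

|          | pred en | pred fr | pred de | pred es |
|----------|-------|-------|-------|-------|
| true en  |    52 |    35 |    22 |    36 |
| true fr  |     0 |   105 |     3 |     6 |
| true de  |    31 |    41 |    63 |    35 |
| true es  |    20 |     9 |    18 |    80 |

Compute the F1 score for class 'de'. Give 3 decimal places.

0.457

One-vs-rest for 'de': TP = diagonal; FP = other classes predicted 'de'; FN = 'de' predicted as other.
F1 score = 2·TP/(2·TP+FP+FN).
de: TP=63, FP=22+3+18=43, FN=31+41+35=107 → 126/276 = 0.4565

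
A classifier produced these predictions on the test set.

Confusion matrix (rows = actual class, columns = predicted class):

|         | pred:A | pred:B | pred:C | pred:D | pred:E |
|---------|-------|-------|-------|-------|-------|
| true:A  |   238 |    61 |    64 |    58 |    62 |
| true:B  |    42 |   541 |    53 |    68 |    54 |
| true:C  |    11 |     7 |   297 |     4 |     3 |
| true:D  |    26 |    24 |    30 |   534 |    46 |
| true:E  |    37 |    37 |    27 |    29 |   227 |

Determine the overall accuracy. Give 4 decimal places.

0.7120

Accuracy = trace / total = (238+541+297+534+227=1837) / 2580 = 1837/2580 = 0.7120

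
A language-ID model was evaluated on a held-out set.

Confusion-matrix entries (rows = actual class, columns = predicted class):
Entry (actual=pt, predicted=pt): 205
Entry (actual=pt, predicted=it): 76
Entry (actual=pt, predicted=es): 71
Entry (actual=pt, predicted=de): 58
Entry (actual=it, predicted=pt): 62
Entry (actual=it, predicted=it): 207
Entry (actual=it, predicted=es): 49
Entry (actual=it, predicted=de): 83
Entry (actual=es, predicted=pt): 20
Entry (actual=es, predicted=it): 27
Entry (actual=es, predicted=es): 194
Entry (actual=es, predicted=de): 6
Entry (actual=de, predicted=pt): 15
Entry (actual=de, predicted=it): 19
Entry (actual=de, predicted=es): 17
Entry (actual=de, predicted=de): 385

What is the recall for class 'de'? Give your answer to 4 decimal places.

0.8830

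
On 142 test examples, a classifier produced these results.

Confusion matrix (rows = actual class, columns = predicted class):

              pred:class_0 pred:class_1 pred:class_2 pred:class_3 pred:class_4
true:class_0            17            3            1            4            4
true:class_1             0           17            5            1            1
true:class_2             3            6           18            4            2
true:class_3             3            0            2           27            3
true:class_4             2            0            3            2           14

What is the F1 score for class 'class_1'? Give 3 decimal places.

0.680

One-vs-rest for 'class_1': TP = diagonal; FP = other classes predicted 'class_1'; FN = 'class_1' predicted as other.
F1 score = 2·TP/(2·TP+FP+FN).
class_1: TP=17, FP=3+6+0+0=9, FN=0+5+1+1=7 → 34/50 = 0.6800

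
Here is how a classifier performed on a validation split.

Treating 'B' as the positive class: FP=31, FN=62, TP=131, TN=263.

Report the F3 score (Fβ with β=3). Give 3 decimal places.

0.690

Fβ = (1+β²)·TP / ((1+β²)·TP + β²·FN + FP), with β²=9
= 10·131 / (10·131 + 9·62 + 31) = 0.690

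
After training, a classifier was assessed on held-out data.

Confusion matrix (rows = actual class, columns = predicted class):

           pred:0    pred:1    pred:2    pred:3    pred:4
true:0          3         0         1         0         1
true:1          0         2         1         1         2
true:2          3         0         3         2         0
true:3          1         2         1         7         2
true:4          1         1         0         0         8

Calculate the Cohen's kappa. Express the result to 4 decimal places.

Observed agreement pₒ = trace/N = 23/42 = 0.54762
Expected agreement pₑ = Σ (rowᵢ·colᵢ)/N² = (5·8 + 6·5 + 8·6 + 13·10 + 10·13)/42² = 0.21429
κ = (pₒ − pₑ)/(1 − pₑ) = (0.54762 − 0.21429)/(1 − 0.21429) = 0.4242

0.4242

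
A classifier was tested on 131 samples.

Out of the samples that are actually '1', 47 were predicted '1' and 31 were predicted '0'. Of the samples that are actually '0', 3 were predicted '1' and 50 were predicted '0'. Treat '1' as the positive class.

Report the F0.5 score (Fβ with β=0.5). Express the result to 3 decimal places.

0.845

Fβ = (1+β²)·TP / ((1+β²)·TP + β²·FN + FP), with β²=1/4
= 1.25·47 / (1.25·47 + 0.25·31 + 3) = 0.845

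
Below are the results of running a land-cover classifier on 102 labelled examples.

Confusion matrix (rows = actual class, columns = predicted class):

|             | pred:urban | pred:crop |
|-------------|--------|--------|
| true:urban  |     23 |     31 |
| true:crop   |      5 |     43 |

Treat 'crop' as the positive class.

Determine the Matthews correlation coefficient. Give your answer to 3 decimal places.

0.360

MCC = (TP·TN − FP·FN) / √((TP+FP)(TP+FN)(TN+FP)(TN+FN))
Numerator = 43·23 − 31·5 = 834
Denominator = √(74·48·54·28) = √5370624 = 2317.4607
MCC = 834 / 2317.4607 = 0.360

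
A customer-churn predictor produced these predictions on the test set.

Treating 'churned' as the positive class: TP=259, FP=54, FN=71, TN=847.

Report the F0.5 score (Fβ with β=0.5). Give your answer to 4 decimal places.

Fβ = (1+β²)·TP / ((1+β²)·TP + β²·FN + FP), with β²=1/4
= 1.25·259 / (1.25·259 + 0.25·71 + 54) = 0.8186

0.8186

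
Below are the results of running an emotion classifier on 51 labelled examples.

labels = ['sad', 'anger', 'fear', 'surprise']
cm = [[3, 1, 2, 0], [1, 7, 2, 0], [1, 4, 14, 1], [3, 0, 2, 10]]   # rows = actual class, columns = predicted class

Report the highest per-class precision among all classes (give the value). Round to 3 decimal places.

0.909

Per-class precision (TP/(TP+FP)):
  sad: TP=3, FP=1+1+3=5 → 3/8 = 0.3750
  anger: TP=7, FP=1+4+0=5 → 7/12 = 0.5833
  fear: TP=14, FP=2+2+2=6 → 14/20 = 0.7000
  surprise: TP=10, FP=0+0+1=1 → 10/11 = 0.9091
Highest is class 'surprise' with precision = 0.909.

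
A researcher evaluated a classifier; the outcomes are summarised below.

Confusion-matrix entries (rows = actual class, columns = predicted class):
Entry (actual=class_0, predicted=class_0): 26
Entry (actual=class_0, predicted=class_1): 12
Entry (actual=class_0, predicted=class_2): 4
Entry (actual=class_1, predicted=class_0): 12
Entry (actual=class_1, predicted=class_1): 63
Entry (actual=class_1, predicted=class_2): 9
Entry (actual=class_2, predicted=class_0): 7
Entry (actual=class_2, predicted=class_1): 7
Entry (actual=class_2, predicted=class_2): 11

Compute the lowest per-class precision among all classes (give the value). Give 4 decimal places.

0.4583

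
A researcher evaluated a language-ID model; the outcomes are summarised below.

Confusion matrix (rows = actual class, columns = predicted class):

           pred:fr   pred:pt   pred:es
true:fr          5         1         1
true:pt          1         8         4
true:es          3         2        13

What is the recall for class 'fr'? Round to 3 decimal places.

Treat 'fr' as positive and all other classes as negative.
recall = TP/(TP+FN).
fr: TP=5, FN=1+1=2 → 5/7 = 0.7143

0.714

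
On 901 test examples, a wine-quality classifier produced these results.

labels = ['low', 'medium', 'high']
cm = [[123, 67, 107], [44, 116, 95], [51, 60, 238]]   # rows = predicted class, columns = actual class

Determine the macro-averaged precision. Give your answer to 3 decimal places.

0.517

Per-class precision (TP/(TP+FP)):
  low: TP=123, FP=67+107=174 → 123/297 = 0.4141
  medium: TP=116, FP=44+95=139 → 116/255 = 0.4549
  high: TP=238, FP=51+60=111 → 238/349 = 0.6819
Macro-precision = mean = (0.4141 + 0.4549 + 0.6819) / 3 = 0.517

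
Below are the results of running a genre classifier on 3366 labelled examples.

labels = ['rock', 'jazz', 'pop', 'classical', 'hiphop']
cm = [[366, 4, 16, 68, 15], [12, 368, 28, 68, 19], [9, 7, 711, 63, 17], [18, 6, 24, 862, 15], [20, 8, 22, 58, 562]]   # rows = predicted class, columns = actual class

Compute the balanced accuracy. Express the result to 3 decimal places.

0.870

Balanced accuracy = mean of per-class recall.
  rock: recall = 366/425 = 0.8612
  jazz: recall = 368/393 = 0.9364
  pop: recall = 711/801 = 0.8876
  classical: recall = 862/1119 = 0.7703
  hiphop: recall = 562/628 = 0.8949
Mean = (0.8612 + 0.9364 + 0.8876 + 0.7703 + 0.8949) / 5 = 0.870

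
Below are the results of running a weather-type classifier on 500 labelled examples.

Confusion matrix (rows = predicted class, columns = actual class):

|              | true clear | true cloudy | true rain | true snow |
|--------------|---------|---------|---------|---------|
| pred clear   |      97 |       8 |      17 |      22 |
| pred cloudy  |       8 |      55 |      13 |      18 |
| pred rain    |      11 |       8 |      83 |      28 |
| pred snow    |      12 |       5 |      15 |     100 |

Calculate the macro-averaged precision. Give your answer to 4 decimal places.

0.6637

Per-class precision (TP/(TP+FP)):
  clear: TP=97, FP=8+17+22=47 → 97/144 = 0.67361
  cloudy: TP=55, FP=8+13+18=39 → 55/94 = 0.58511
  rain: TP=83, FP=11+8+28=47 → 83/130 = 0.63846
  snow: TP=100, FP=12+5+15=32 → 100/132 = 0.75758
Macro-precision = mean = (0.67361 + 0.58511 + 0.63846 + 0.75758) / 4 = 0.6637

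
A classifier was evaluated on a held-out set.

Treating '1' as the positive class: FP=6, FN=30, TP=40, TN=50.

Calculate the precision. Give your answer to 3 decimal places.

Precision = TP/(TP+FP) = 40/(40+6) = 40/46 = 0.870

0.870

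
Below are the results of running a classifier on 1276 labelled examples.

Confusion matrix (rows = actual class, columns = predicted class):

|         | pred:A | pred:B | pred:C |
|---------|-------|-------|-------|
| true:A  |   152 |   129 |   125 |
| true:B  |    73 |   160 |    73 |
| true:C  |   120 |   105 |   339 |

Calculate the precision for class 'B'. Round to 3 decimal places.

0.406

Take TP from the diagonal, FP from the rest of the 'B' prediction marginal, FN from the rest of the 'B' actual marginal.
precision = TP/(TP+FP).
B: TP=160, FP=129+105=234 → 160/394 = 0.4061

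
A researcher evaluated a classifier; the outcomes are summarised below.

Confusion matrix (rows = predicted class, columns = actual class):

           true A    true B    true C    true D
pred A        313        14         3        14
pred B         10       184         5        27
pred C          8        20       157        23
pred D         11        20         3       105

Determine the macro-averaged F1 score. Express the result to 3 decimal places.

0.806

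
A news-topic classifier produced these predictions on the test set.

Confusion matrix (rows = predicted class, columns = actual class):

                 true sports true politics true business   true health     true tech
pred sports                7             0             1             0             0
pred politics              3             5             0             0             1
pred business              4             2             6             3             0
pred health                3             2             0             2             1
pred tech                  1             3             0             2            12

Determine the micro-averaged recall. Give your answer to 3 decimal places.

Micro-averaging pools counts across classes: ΣTP=32, ΣFP=26, ΣFN=26.
Micro-recall = TP/(TP+FN) on pooled counts = 0.552 (equals overall accuracy in single-label multiclass).

0.552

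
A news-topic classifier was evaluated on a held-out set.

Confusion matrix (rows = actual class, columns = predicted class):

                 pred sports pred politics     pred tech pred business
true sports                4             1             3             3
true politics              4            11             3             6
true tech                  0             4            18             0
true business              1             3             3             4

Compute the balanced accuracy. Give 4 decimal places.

Balanced accuracy = mean of per-class recall.
  sports: recall = 4/11 = 0.36364
  politics: recall = 11/24 = 0.45833
  tech: recall = 18/22 = 0.81818
  business: recall = 4/11 = 0.36364
Mean = (0.36364 + 0.45833 + 0.81818 + 0.36364) / 4 = 0.5009

0.5009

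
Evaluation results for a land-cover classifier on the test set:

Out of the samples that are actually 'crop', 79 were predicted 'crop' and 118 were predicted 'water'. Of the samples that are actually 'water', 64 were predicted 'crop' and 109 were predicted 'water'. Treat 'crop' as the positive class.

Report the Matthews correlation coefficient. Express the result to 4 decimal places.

0.0318

MCC = (TP·TN − FP·FN) / √((TP+FP)(TP+FN)(TN+FP)(TN+FN))
Numerator = 79·109 − 64·118 = 1059
Denominator = √(143·197·173·227) = √1106303341 = 33261.1386
MCC = 1059 / 33261.1386 = 0.0318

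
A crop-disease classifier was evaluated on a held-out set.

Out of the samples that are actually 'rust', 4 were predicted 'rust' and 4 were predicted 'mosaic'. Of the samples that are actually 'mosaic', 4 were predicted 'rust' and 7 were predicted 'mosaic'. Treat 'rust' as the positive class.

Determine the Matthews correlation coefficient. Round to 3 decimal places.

0.136

MCC = (TP·TN − FP·FN) / √((TP+FP)(TP+FN)(TN+FP)(TN+FN))
Numerator = 4·7 − 4·4 = 12
Denominator = √(8·8·11·11) = √7744 = 88.0000
MCC = 12 / 88.0000 = 0.136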